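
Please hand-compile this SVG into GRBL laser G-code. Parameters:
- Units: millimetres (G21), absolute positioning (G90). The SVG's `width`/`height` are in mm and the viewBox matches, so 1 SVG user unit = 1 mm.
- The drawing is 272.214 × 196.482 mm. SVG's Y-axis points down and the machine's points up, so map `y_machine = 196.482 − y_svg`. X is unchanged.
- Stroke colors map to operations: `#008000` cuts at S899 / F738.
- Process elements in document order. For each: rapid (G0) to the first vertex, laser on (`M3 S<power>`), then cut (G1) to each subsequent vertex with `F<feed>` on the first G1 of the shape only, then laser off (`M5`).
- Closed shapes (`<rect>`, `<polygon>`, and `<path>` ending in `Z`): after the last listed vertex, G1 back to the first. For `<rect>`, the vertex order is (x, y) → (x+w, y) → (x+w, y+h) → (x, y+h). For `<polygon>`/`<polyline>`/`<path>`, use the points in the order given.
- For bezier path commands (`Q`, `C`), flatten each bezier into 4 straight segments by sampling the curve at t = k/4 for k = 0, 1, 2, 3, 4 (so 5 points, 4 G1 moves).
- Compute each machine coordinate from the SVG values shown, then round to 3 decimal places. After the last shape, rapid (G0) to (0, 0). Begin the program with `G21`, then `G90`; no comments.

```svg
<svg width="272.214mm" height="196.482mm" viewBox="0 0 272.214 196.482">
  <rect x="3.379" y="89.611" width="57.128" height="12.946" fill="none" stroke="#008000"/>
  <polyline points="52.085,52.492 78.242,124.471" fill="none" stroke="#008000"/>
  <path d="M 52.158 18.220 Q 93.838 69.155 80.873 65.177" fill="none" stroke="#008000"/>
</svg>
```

1 u = 1 mm; y_m = 196.482 − y.

[1] `<rect>` rectangle, #008000→cut S899 F738: (3.379,106.871) → (60.507,106.871) → (60.507,93.925) → (3.379,93.925) → (3.379,106.871) (closed)

[2] `<polyline>` line segment, #008000→cut S899 F738: (52.085,143.990) → (78.242,72.011)

[3] `<path>` quadratic bezier, #008000→cut S899 F738: (52.158,178.262) → (69.583,156.227) → (80.177,141.055) → (83.940,132.748) → (80.873,131.305)

G21
G90
G0 X3.379 Y106.871
M3 S899
G1 X60.507 Y106.871 F738
G1 X60.507 Y93.925
G1 X3.379 Y93.925
G1 X3.379 Y106.871
M5
G0 X52.085 Y143.990
M3 S899
G1 X78.242 Y72.011 F738
M5
G0 X52.158 Y178.262
M3 S899
G1 X69.583 Y156.227 F738
G1 X80.177 Y141.055
G1 X83.940 Y132.748
G1 X80.873 Y131.305
M5
G0 X0.000 Y0.000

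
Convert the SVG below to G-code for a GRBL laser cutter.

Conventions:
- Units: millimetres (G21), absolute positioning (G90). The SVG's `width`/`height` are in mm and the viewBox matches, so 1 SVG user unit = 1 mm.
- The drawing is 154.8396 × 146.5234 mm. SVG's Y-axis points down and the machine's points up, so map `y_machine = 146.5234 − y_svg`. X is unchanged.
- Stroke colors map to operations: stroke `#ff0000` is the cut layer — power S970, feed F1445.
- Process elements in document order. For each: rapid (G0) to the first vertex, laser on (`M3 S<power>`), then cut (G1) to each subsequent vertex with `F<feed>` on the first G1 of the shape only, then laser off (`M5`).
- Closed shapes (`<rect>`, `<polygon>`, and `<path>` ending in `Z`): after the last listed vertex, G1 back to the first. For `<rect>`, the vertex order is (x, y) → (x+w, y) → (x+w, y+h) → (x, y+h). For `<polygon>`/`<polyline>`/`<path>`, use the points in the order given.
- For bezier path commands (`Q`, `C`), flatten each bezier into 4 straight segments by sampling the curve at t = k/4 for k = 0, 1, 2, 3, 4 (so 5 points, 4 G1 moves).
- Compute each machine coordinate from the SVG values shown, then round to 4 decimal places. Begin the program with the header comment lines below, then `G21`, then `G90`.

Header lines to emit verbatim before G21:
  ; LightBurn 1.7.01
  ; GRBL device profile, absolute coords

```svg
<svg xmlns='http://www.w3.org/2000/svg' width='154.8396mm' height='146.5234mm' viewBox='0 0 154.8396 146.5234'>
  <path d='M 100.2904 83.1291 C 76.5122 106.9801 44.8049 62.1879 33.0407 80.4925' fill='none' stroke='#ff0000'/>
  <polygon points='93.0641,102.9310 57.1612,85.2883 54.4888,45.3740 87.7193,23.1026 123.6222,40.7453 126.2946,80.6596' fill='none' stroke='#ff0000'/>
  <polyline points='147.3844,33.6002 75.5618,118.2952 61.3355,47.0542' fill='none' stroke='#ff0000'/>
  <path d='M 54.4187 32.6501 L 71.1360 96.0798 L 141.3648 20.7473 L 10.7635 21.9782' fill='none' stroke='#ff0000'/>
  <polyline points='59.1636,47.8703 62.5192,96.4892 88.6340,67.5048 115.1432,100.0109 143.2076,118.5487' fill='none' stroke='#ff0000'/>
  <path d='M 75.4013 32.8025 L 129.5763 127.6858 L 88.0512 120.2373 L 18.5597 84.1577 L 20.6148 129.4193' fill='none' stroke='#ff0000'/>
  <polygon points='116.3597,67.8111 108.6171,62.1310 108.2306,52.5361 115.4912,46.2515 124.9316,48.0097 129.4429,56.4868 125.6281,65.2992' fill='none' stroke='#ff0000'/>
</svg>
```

; LightBurn 1.7.01
; GRBL device profile, absolute coords
G21
G90
G0 X100.2904 Y63.3943
M3 S970
G1 X81.4055 Y56.3182 F1445
G1 X62.1603 Y62.6327
G1 X45.1677 Y69.9871
G1 X33.0407 Y66.0309
M5
G0 X93.0641 Y43.5924
M3 S970
G1 X57.1612 Y61.2351 F1445
G1 X54.4888 Y101.1494
G1 X87.7193 Y123.4208
G1 X123.6222 Y105.7781
G1 X126.2946 Y65.8638
G1 X93.0641 Y43.5924
M5
G0 X147.3844 Y112.9232
M3 S970
G1 X75.5618 Y28.2282 F1445
G1 X61.3355 Y99.4692
M5
G0 X54.4187 Y113.8733
M3 S970
G1 X71.1360 Y50.4436 F1445
G1 X141.3648 Y125.7761
G1 X10.7635 Y124.5452
M5
G0 X59.1636 Y98.6531
M3 S970
G1 X62.5192 Y50.0342 F1445
G1 X88.6340 Y79.0186
G1 X115.1432 Y46.5125
G1 X143.2076 Y27.9747
M5
G0 X75.4013 Y113.7209
M3 S970
G1 X129.5763 Y18.8376 F1445
G1 X88.0512 Y26.2861
G1 X18.5597 Y62.3657
G1 X20.6148 Y17.1041
M5
G0 X116.3597 Y78.7123
M3 S970
G1 X108.6171 Y84.3924 F1445
G1 X108.2306 Y93.9873
G1 X115.4912 Y100.2719
G1 X124.9316 Y98.5137
G1 X129.4429 Y90.0366
G1 X125.6281 Y81.2242
G1 X116.3597 Y78.7123
M5

Since the viewBox matches the mm dimensions, user units are millimetres directly. The only transform is the Y-flip y_m = 146.5234 − y_svg.

Shape 1 is a cubic bezier drawn with `<path>`. Its stroke #ff0000 means cut at S970, F1445. After flipping Y the toolpath is (100.2904,63.3943) → (81.4055,56.3182) → (62.1603,62.6327) → (45.1677,69.9871) → (33.0407,66.0309).

Shape 2 is a regular polygon drawn with `<polygon>`. Its stroke #ff0000 means cut at S970, F1445. After flipping Y the toolpath is (93.0641,43.5924) → (57.1612,61.2351) → (54.4888,101.1494) → (87.7193,123.4208) → (123.6222,105.7781) → (126.2946,65.8638) → (93.0641,43.5924), returning to the start.

Shape 3 is a open polyline drawn with `<polyline>`. Its stroke #ff0000 means cut at S970, F1445. After flipping Y the toolpath is (147.3844,112.9232) → (75.5618,28.2282) → (61.3355,99.4692).

Shape 4 is a open polyline drawn with `<path>`. Its stroke #ff0000 means cut at S970, F1445. After flipping Y the toolpath is (54.4187,113.8733) → (71.1360,50.4436) → (141.3648,125.7761) → (10.7635,124.5452).

Shape 5 is a open polyline drawn with `<polyline>`. Its stroke #ff0000 means cut at S970, F1445. After flipping Y the toolpath is (59.1636,98.6531) → (62.5192,50.0342) → (88.6340,79.0186) → (115.1432,46.5125) → (143.2076,27.9747).

Shape 6 is a open polyline drawn with `<path>`. Its stroke #ff0000 means cut at S970, F1445. After flipping Y the toolpath is (75.4013,113.7209) → (129.5763,18.8376) → (88.0512,26.2861) → (18.5597,62.3657) → (20.6148,17.1041).

Shape 7 is a regular polygon drawn with `<polygon>`. Its stroke #ff0000 means cut at S970, F1445. After flipping Y the toolpath is (116.3597,78.7123) → (108.6171,84.3924) → (108.2306,93.9873) → (115.4912,100.2719) → (124.9316,98.5137) → (129.4429,90.0366) → (125.6281,81.2242) → (116.3597,78.7123), returning to the start.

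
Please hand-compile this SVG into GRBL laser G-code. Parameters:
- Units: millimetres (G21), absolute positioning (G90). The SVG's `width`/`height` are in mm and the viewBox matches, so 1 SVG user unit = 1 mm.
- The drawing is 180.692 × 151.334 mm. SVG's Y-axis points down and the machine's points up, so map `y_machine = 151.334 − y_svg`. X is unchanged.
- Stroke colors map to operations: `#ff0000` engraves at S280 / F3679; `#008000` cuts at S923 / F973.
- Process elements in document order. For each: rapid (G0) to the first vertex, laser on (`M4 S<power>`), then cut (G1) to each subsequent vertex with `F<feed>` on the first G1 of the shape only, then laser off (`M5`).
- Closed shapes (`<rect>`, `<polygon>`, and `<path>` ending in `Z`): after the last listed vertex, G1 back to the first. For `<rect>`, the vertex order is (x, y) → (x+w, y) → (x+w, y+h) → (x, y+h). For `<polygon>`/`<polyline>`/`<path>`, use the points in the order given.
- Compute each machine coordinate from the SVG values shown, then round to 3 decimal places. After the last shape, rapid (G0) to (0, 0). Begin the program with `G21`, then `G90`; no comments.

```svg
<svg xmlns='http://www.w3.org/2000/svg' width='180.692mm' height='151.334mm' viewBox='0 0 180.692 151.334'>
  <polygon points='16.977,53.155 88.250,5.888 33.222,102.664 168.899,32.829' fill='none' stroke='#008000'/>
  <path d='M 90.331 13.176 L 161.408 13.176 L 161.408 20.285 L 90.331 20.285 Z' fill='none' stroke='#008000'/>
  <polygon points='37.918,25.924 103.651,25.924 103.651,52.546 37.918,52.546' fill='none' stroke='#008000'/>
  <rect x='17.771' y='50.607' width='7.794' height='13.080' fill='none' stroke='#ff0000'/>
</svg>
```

G21
G90
G0 X16.977 Y98.179
M4 S923
G1 X88.250 Y145.446 F973
G1 X33.222 Y48.670
G1 X168.899 Y118.505
G1 X16.977 Y98.179
M5
G0 X90.331 Y138.158
M4 S923
G1 X161.408 Y138.158 F973
G1 X161.408 Y131.049
G1 X90.331 Y131.049
G1 X90.331 Y138.158
M5
G0 X37.918 Y125.410
M4 S923
G1 X103.651 Y125.410 F973
G1 X103.651 Y98.788
G1 X37.918 Y98.788
G1 X37.918 Y125.410
M5
G0 X17.771 Y100.727
M4 S280
G1 X25.565 Y100.727 F3679
G1 X25.565 Y87.647
G1 X17.771 Y87.647
G1 X17.771 Y100.727
M5
G0 X0.000 Y0.000

viewBox `0 0 180.692 151.334` with mm width/height → 1 unit = 1 mm. Flip: y_m = 151.334 − y_svg.

**Shape 1** — `<polygon>` closed polygon, stroke `#008000` → cut (S923, F973). Machine vertices: (16.977,98.179) → (88.250,145.446) → (33.222,48.670) → (168.899,118.505) → (16.977,98.179). Closed: final G1 returns to the first vertex.

**Shape 2** — `<path>` rectangle, stroke `#008000` → cut (S923, F973). Machine vertices: (90.331,138.158) → (161.408,138.158) → (161.408,131.049) → (90.331,131.049) → (90.331,138.158). Closed: final G1 returns to the first vertex.

**Shape 3** — `<polygon>` rectangle, stroke `#008000` → cut (S923, F973). Machine vertices: (37.918,125.410) → (103.651,125.410) → (103.651,98.788) → (37.918,98.788) → (37.918,125.410). Closed: final G1 returns to the first vertex.

**Shape 4** — `<rect>` rectangle, stroke `#ff0000` → engrave (S280, F3679). Machine vertices: (17.771,100.727) → (25.565,100.727) → (25.565,87.647) → (17.771,87.647) → (17.771,100.727). Closed: final G1 returns to the first vertex.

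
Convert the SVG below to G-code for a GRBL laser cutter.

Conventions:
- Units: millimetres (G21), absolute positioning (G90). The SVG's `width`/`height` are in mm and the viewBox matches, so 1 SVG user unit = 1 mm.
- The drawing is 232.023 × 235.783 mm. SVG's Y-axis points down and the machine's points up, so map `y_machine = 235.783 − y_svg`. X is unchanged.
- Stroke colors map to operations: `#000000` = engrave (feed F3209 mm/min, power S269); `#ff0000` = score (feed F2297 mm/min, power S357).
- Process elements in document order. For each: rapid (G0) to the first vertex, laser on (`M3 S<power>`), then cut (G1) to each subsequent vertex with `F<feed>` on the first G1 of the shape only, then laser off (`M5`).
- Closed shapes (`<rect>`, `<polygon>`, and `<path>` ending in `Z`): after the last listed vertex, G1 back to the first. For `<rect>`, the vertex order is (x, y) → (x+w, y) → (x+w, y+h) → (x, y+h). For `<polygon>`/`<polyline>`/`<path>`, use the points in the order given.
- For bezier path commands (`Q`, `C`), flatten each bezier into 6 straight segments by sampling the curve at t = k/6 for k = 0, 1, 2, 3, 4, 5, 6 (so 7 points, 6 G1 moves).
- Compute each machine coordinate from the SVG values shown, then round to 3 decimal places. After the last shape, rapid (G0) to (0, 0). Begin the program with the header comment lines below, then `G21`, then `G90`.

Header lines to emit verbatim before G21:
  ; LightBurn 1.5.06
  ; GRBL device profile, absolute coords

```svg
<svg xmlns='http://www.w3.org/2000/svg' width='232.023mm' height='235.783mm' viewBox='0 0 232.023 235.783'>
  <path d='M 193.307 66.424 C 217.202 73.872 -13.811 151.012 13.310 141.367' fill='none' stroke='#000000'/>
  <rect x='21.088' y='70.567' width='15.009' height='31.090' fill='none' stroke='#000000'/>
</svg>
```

Since the viewBox matches the mm dimensions, user units are millimetres directly. The only transform is the Y-flip y_m = 235.783 − y_svg.

Shape 1 is a cubic bezier drawn with `<path>`. Its stroke #000000 means engrave at S269, F3209. After flipping Y the toolpath is (193.307,169.359) → (186.387,160.552) → (151.234,144.476) → (102.099,125.478) → (53.232,107.904) → (18.885,96.101) → (13.310,94.416).

Shape 2 is a rectangle drawn with `<rect>`. Its stroke #000000 means engrave at S269, F3209. After flipping Y the toolpath is (21.088,165.216) → (36.097,165.216) → (36.097,134.126) → (21.088,134.126) → (21.088,165.216), returning to the start.

; LightBurn 1.5.06
; GRBL device profile, absolute coords
G21
G90
G0 X193.307 Y169.359
M3 S269
G1 X186.387 Y160.552 F3209
G1 X151.234 Y144.476
G1 X102.099 Y125.478
G1 X53.232 Y107.904
G1 X18.885 Y96.101
G1 X13.310 Y94.416
M5
G0 X21.088 Y165.216
M3 S269
G1 X36.097 Y165.216 F3209
G1 X36.097 Y134.126
G1 X21.088 Y134.126
G1 X21.088 Y165.216
M5
G0 X0.000 Y0.000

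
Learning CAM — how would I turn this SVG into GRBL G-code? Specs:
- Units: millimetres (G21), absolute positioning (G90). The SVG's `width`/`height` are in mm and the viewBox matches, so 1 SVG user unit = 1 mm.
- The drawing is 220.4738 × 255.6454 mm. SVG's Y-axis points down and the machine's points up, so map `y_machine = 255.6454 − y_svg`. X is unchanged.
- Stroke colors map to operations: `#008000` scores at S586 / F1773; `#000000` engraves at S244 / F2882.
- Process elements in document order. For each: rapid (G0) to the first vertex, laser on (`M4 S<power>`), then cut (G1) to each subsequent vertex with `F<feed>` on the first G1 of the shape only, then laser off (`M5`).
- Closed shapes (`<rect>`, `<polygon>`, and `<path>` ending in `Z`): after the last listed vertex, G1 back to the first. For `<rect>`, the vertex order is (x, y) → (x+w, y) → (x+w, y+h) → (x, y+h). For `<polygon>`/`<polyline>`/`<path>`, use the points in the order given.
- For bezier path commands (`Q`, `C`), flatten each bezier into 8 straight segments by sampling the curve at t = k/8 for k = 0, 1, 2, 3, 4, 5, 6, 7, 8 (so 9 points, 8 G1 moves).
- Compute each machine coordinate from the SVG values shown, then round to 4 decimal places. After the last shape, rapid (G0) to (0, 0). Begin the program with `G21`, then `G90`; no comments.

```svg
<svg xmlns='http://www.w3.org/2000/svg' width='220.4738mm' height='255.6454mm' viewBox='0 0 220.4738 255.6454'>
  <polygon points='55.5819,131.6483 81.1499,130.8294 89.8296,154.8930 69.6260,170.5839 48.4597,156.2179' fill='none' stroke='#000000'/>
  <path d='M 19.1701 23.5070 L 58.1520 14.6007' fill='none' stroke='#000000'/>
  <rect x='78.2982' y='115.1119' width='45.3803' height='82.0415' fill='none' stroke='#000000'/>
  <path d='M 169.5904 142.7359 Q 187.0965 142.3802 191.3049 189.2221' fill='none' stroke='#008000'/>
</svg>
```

Since the viewBox matches the mm dimensions, user units are millimetres directly. The only transform is the Y-flip y_m = 255.6454 − y_svg.

Shape 1 is a regular polygon drawn with `<polygon>`. Its stroke #000000 means engrave at S244, F2882. After flipping Y the toolpath is (55.5819,123.9971) → (81.1499,124.8160) → (89.8296,100.7524) → (69.6260,85.0615) → (48.4597,99.4275) → (55.5819,123.9971), returning to the start.

Shape 2 is a line segment drawn with `<path>`. Its stroke #000000 means engrave at S244, F2882. After flipping Y the toolpath is (19.1701,232.1384) → (58.1520,241.0447).

Shape 3 is a rectangle drawn with `<rect>`. Its stroke #000000 means engrave at S244, F2882. After flipping Y the toolpath is (78.2982,140.5335) → (123.6785,140.5335) → (123.6785,58.4920) → (78.2982,58.4920) → (78.2982,140.5335), returning to the start.

Shape 4 is a quadratic bezier drawn with `<path>`. Its stroke #008000 means score at S586, F1773. After flipping Y the toolpath is (169.5904,112.9095) → (173.7591,112.2610) → (177.5123,110.1375) → (180.8500,106.5391) → (183.7721,101.4658) → (186.2786,94.9176) → (188.3696,86.8944) → (190.0450,77.3963) → (191.3049,66.4233).

G21
G90
G0 X55.5819 Y123.9971
M4 S244
G1 X81.1499 Y124.8160 F2882
G1 X89.8296 Y100.7524
G1 X69.6260 Y85.0615
G1 X48.4597 Y99.4275
G1 X55.5819 Y123.9971
M5
G0 X19.1701 Y232.1384
M4 S244
G1 X58.1520 Y241.0447 F2882
M5
G0 X78.2982 Y140.5335
M4 S244
G1 X123.6785 Y140.5335 F2882
G1 X123.6785 Y58.4920
G1 X78.2982 Y58.4920
G1 X78.2982 Y140.5335
M5
G0 X169.5904 Y112.9095
M4 S586
G1 X173.7591 Y112.2610 F1773
G1 X177.5123 Y110.1375
G1 X180.8500 Y106.5391
G1 X183.7721 Y101.4658
G1 X186.2786 Y94.9176
G1 X188.3696 Y86.8944
G1 X190.0450 Y77.3963
G1 X191.3049 Y66.4233
M5
G0 X0.0000 Y0.0000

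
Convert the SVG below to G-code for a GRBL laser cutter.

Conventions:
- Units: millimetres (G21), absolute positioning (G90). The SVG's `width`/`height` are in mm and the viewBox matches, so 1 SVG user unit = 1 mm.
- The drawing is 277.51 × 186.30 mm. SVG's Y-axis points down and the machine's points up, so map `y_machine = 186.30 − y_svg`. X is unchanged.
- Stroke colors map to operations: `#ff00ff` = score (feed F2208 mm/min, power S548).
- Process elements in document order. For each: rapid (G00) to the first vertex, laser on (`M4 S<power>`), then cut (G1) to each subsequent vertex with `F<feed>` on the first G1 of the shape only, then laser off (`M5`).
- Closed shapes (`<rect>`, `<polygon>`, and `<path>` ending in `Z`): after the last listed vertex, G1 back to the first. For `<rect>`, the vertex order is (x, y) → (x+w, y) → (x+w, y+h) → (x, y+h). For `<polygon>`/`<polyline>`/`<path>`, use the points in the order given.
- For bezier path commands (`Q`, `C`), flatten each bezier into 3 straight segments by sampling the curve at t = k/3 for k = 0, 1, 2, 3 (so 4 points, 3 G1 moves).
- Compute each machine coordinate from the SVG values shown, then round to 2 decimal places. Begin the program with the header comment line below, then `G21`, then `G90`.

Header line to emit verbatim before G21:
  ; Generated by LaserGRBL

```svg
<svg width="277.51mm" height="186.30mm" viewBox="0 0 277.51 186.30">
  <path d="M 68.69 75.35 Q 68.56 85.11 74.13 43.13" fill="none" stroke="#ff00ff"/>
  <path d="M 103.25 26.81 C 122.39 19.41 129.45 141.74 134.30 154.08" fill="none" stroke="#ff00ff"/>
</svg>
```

; Generated by LaserGRBL
G21
G90
G00 X68.69 Y110.95
M4 S548
G1 X69.24 Y110.19 F2208
G1 X71.05 Y120.93
G1 X74.13 Y143.17
M5
G00 X103.25 Y159.49
M4 S548
G1 X118.73 Y132.53 F2208
G1 X128.35 Y72.34
G1 X134.30 Y32.22
M5

1 u = 1 mm; y_m = 186.30 − y.

[1] `<path>` quadratic bezier, #ff00ff→score S548 F2208: (68.69,110.95) → (69.24,110.19) → (71.05,120.93) → (74.13,143.17)

[2] `<path>` cubic bezier, #ff00ff→score S548 F2208: (103.25,159.49) → (118.73,132.53) → (128.35,72.34) → (134.30,32.22)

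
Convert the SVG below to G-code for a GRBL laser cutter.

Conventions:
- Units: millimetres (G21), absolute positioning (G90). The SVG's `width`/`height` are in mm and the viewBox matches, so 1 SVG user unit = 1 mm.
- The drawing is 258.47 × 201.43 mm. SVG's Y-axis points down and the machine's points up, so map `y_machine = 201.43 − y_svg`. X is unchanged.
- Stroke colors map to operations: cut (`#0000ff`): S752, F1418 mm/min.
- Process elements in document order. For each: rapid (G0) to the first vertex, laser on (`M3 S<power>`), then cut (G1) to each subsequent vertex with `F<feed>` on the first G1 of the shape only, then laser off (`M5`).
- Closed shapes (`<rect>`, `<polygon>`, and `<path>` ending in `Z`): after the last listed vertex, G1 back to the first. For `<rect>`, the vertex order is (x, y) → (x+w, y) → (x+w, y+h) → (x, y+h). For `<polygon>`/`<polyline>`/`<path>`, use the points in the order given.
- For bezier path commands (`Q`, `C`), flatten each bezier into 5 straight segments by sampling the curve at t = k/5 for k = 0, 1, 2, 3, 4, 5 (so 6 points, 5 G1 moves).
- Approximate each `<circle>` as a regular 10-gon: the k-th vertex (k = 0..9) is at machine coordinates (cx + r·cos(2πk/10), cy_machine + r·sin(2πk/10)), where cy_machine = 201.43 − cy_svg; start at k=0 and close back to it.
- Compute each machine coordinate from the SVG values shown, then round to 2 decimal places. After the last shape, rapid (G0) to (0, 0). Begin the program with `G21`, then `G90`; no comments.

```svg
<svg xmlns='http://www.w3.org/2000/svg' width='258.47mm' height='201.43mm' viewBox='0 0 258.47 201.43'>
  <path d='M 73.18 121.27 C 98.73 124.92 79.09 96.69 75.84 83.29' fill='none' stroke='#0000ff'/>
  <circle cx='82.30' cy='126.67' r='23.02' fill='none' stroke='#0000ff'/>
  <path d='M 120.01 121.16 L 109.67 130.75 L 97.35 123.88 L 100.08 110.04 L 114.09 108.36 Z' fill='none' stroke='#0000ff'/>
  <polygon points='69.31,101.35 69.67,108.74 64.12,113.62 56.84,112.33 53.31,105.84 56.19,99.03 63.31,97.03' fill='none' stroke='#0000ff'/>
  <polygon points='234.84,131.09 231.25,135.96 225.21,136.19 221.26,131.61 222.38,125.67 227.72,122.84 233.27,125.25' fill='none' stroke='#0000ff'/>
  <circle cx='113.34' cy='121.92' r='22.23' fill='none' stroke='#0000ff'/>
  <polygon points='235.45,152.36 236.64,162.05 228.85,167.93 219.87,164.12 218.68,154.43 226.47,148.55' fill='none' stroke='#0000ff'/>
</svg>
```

G21
G90
G0 X73.18 Y80.16
M3 S752
G1 X83.58 Y81.42 F1418
G1 X86.09 Y88.09
G1 X83.67 Y97.93
G1 X79.26 Y108.69
G1 X75.84 Y118.14
M5
G0 X105.32 Y74.76
M3 S752
G1 X100.92 Y88.29 F1418
G1 X89.41 Y96.65
G1 X75.19 Y96.65
G1 X63.68 Y88.29
G1 X59.28 Y74.76
G1 X63.68 Y61.23
G1 X75.19 Y52.87
G1 X89.41 Y52.87
G1 X100.92 Y61.23
G1 X105.32 Y74.76
M5
G0 X120.01 Y80.27
M3 S752
G1 X109.67 Y70.68 F1418
G1 X97.35 Y77.55
G1 X100.08 Y91.39
G1 X114.09 Y93.07
G1 X120.01 Y80.27
M5
G0 X69.31 Y100.08
M3 S752
G1 X69.67 Y92.69 F1418
G1 X64.12 Y87.81
G1 X56.84 Y89.10
G1 X53.31 Y95.59
G1 X56.19 Y102.40
G1 X63.31 Y104.40
G1 X69.31 Y100.08
M5
G0 X234.84 Y70.34
M3 S752
G1 X231.25 Y65.47 F1418
G1 X225.21 Y65.24
G1 X221.26 Y69.82
G1 X222.38 Y75.76
G1 X227.72 Y78.59
G1 X233.27 Y76.18
G1 X234.84 Y70.34
M5
G0 X135.57 Y79.51
M3 S752
G1 X131.32 Y92.58 F1418
G1 X120.21 Y100.65
G1 X106.47 Y100.65
G1 X95.36 Y92.58
G1 X91.11 Y79.51
G1 X95.36 Y66.44
G1 X106.47 Y58.37
G1 X120.21 Y58.37
G1 X131.32 Y66.44
G1 X135.57 Y79.51
M5
G0 X235.45 Y49.07
M3 S752
G1 X236.64 Y39.38 F1418
G1 X228.85 Y33.50
G1 X219.87 Y37.31
G1 X218.68 Y47.00
G1 X226.47 Y52.88
G1 X235.45 Y49.07
M5
G0 X0.00 Y0.00

Since the viewBox matches the mm dimensions, user units are millimetres directly. The only transform is the Y-flip y_m = 201.43 − y_svg.

Shape 1 is a cubic bezier drawn with `<path>`. Its stroke #0000ff means cut at S752, F1418. After flipping Y the toolpath is (73.18,80.16) → (83.58,81.42) → (86.09,88.09) → (83.67,97.93) → (79.26,108.69) → (75.84,118.14).

Shape 2 is a circle drawn with `<circle>`. Its stroke #0000ff means cut at S752, F1418. After flipping Y the toolpath is (105.32,74.76) → (100.92,88.29) → (89.41,96.65) → (75.19,96.65) → (63.68,88.29) → (59.28,74.76) → (63.68,61.23) → (75.19,52.87) → (89.41,52.87) → (100.92,61.23) → (105.32,74.76), returning to the start.

Shape 3 is a regular polygon drawn with `<path>`. Its stroke #0000ff means cut at S752, F1418. After flipping Y the toolpath is (120.01,80.27) → (109.67,70.68) → (97.35,77.55) → (100.08,91.39) → (114.09,93.07) → (120.01,80.27), returning to the start.

Shape 4 is a regular polygon drawn with `<polygon>`. Its stroke #0000ff means cut at S752, F1418. After flipping Y the toolpath is (69.31,100.08) → (69.67,92.69) → (64.12,87.81) → (56.84,89.10) → (53.31,95.59) → (56.19,102.40) → (63.31,104.40) → (69.31,100.08), returning to the start.

Shape 5 is a regular polygon drawn with `<polygon>`. Its stroke #0000ff means cut at S752, F1418. After flipping Y the toolpath is (234.84,70.34) → (231.25,65.47) → (225.21,65.24) → (221.26,69.82) → (222.38,75.76) → (227.72,78.59) → (233.27,76.18) → (234.84,70.34), returning to the start.

Shape 6 is a circle drawn with `<circle>`. Its stroke #0000ff means cut at S752, F1418. After flipping Y the toolpath is (135.57,79.51) → (131.32,92.58) → (120.21,100.65) → (106.47,100.65) → (95.36,92.58) → (91.11,79.51) → (95.36,66.44) → (106.47,58.37) → (120.21,58.37) → (131.32,66.44) → (135.57,79.51), returning to the start.

Shape 7 is a regular polygon drawn with `<polygon>`. Its stroke #0000ff means cut at S752, F1418. After flipping Y the toolpath is (235.45,49.07) → (236.64,39.38) → (228.85,33.50) → (219.87,37.31) → (218.68,47.00) → (226.47,52.88) → (235.45,49.07), returning to the start.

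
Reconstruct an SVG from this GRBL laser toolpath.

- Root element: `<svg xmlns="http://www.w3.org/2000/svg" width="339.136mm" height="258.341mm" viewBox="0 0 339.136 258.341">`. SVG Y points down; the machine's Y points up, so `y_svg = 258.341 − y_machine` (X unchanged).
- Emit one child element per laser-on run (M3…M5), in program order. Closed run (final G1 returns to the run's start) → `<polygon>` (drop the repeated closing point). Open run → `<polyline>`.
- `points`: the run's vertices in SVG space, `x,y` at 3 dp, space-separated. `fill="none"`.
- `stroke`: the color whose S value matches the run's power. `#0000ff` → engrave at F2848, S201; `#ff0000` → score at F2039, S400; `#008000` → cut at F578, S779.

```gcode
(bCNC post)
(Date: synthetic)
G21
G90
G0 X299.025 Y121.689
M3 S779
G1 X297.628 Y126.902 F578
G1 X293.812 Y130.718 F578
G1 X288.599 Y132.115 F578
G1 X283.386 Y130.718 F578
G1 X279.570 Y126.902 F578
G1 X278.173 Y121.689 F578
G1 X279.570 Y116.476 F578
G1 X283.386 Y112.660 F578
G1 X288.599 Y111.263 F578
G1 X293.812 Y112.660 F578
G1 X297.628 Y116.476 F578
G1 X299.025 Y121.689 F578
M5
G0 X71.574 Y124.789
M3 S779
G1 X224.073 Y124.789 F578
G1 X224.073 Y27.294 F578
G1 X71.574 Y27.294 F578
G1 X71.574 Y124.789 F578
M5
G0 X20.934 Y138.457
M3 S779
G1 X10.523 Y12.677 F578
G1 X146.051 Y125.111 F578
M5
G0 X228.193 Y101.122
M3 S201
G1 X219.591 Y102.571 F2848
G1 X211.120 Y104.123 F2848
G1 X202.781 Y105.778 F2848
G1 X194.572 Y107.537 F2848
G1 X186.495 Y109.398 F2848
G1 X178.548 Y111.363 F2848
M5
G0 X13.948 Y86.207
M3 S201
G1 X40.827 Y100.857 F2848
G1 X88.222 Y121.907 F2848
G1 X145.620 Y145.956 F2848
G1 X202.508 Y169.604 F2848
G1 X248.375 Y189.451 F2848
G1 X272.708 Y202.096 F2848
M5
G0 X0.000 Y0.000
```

Each laser-on run becomes one SVG element. Flip Y back into SVG space with y_svg = 258.341 − y_machine.

Run 1: the run's S779 means `#008000` (cut). The run returns to its start, so emit a `<polygon>` with points (Y-flipped): 299.025,136.652 297.628,131.439 293.812,127.623 288.599,126.226 283.386,127.623 279.570,131.439 278.173,136.652 279.570,141.865 283.386,145.681 288.599,147.078 293.812,145.681 297.628,141.865.

Run 2: power S779 maps to stroke `#008000` (cut). The run returns to its start, so emit a `<polygon>` with points (Y-flipped): 71.574,133.552 224.073,133.552 224.073,231.047 71.574,231.047.

Run 3: the run's S779 means `#008000` (cut). The run is open, so emit a `<polyline>` with points (Y-flipped): 20.934,119.884 10.523,245.664 146.051,133.230.

Run 4: the run's S201 means `#0000ff` (engrave). The run is open, so emit a `<polyline>` with points (Y-flipped): 228.193,157.219 219.591,155.770 211.120,154.218 202.781,152.563 194.572,150.804 186.495,148.943 178.548,146.978.

Run 5: S201 ⇒ engrave layer `#0000ff`. The run is open, so emit a `<polyline>` with points (Y-flipped): 13.948,172.134 40.827,157.484 88.222,136.434 145.620,112.385 202.508,88.737 248.375,68.890 272.708,56.245.

<svg xmlns="http://www.w3.org/2000/svg" width="339.136mm" height="258.341mm" viewBox="0 0 339.136 258.341">
  <polygon points="299.025,136.652 297.628,131.439 293.812,127.623 288.599,126.226 283.386,127.623 279.570,131.439 278.173,136.652 279.570,141.865 283.386,145.681 288.599,147.078 293.812,145.681 297.628,141.865" fill="none" stroke="#008000"/>
  <polygon points="71.574,133.552 224.073,133.552 224.073,231.047 71.574,231.047" fill="none" stroke="#008000"/>
  <polyline points="20.934,119.884 10.523,245.664 146.051,133.230" fill="none" stroke="#008000"/>
  <polyline points="228.193,157.219 219.591,155.770 211.120,154.218 202.781,152.563 194.572,150.804 186.495,148.943 178.548,146.978" fill="none" stroke="#0000ff"/>
  <polyline points="13.948,172.134 40.827,157.484 88.222,136.434 145.620,112.385 202.508,88.737 248.375,68.890 272.708,56.245" fill="none" stroke="#0000ff"/>
</svg>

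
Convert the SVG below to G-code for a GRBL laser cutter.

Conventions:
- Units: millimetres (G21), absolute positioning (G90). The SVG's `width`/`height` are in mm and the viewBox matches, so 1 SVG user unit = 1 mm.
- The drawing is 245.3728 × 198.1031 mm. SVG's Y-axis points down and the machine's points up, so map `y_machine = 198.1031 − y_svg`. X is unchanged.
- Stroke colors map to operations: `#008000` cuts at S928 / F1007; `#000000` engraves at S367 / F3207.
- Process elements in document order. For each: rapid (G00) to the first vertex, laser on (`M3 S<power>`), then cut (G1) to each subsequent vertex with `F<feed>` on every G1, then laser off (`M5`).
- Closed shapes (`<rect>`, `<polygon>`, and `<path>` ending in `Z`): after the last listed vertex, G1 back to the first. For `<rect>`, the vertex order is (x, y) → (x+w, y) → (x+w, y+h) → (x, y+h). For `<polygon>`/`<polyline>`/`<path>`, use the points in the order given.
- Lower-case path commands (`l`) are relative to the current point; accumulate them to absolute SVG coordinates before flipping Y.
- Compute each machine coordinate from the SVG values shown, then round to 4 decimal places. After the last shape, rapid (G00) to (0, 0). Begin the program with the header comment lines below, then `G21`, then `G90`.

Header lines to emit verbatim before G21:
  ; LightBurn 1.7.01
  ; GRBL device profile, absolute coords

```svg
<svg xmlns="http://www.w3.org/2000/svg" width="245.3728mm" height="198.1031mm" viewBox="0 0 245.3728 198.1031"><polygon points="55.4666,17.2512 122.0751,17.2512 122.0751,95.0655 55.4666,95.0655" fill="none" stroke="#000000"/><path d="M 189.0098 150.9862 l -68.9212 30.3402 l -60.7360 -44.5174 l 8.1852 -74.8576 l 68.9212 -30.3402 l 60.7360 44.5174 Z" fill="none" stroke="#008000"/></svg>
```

viewBox `0 0 245.3728 198.1031` with mm width/height → 1 unit = 1 mm. Flip: y_m = 198.1031 − y_svg.

**Shape 1** — `<polygon>` rectangle, stroke `#000000` → engrave (S367, F3207). Machine vertices: (55.4666,180.8519) → (122.0751,180.8519) → (122.0751,103.0376) → (55.4666,103.0376) → (55.4666,180.8519). Closed: final G1 returns to the first vertex.

**Shape 2** — `<path>` regular polygon, stroke `#008000` → cut (S928, F1007). Machine vertices: (189.0098,47.1169) → (120.0886,16.7767) → (59.3526,61.2941) → (67.5378,136.1517) → (136.4590,166.4919) → (197.1950,121.9745) → (189.0098,47.1169). Closed: final G1 returns to the first vertex.

; LightBurn 1.7.01
; GRBL device profile, absolute coords
G21
G90
G00 X55.4666 Y180.8519
M3 S367
G1 X122.0751 Y180.8519 F3207
G1 X122.0751 Y103.0376 F3207
G1 X55.4666 Y103.0376 F3207
G1 X55.4666 Y180.8519 F3207
M5
G00 X189.0098 Y47.1169
M3 S928
G1 X120.0886 Y16.7767 F1007
G1 X59.3526 Y61.2941 F1007
G1 X67.5378 Y136.1517 F1007
G1 X136.4590 Y166.4919 F1007
G1 X197.1950 Y121.9745 F1007
G1 X189.0098 Y47.1169 F1007
M5
G00 X0.0000 Y0.0000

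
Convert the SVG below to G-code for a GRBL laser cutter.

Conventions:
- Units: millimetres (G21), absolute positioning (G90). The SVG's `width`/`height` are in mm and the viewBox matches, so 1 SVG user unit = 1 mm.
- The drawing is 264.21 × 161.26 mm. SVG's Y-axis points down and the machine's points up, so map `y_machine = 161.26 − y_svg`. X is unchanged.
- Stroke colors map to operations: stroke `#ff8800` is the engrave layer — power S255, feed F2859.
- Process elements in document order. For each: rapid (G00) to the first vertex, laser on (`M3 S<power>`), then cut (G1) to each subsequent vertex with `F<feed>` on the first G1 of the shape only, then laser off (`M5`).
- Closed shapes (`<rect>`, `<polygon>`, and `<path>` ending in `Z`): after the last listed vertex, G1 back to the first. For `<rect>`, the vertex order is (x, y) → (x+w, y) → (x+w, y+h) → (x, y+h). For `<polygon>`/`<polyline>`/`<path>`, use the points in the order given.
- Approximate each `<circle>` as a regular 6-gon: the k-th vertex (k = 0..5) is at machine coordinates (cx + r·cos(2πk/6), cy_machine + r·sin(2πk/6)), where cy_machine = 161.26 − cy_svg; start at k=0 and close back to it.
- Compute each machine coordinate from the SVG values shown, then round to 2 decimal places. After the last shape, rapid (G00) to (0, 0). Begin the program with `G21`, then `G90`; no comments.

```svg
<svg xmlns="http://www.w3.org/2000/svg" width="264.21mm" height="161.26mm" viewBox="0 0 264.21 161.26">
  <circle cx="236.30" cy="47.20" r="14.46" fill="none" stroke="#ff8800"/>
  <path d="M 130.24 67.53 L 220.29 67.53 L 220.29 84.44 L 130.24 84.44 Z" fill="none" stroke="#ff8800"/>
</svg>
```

G21
G90
G00 X250.76 Y114.06
M3 S255
G1 X243.53 Y126.58 F2859
G1 X229.07 Y126.58
G1 X221.84 Y114.06
G1 X229.07 Y101.54
G1 X243.53 Y101.54
G1 X250.76 Y114.06
M5
G00 X130.24 Y93.73
M3 S255
G1 X220.29 Y93.73 F2859
G1 X220.29 Y76.82
G1 X130.24 Y76.82
G1 X130.24 Y93.73
M5
G00 X0.00 Y0.00

viewBox `0 0 264.21 161.26` with mm width/height → 1 unit = 1 mm. Flip: y_m = 161.26 − y_svg.

**Shape 1** — `<circle>` circle, stroke `#ff8800` → engrave (S255, F2859). Machine vertices: (250.76,114.06) → (243.53,126.58) → (229.07,126.58) → (221.84,114.06) → (229.07,101.54) → (243.53,101.54) → (250.76,114.06). Closed: final G1 returns to the first vertex.

**Shape 2** — `<path>` rectangle, stroke `#ff8800` → engrave (S255, F2859). Machine vertices: (130.24,93.73) → (220.29,93.73) → (220.29,76.82) → (130.24,76.82) → (130.24,93.73). Closed: final G1 returns to the first vertex.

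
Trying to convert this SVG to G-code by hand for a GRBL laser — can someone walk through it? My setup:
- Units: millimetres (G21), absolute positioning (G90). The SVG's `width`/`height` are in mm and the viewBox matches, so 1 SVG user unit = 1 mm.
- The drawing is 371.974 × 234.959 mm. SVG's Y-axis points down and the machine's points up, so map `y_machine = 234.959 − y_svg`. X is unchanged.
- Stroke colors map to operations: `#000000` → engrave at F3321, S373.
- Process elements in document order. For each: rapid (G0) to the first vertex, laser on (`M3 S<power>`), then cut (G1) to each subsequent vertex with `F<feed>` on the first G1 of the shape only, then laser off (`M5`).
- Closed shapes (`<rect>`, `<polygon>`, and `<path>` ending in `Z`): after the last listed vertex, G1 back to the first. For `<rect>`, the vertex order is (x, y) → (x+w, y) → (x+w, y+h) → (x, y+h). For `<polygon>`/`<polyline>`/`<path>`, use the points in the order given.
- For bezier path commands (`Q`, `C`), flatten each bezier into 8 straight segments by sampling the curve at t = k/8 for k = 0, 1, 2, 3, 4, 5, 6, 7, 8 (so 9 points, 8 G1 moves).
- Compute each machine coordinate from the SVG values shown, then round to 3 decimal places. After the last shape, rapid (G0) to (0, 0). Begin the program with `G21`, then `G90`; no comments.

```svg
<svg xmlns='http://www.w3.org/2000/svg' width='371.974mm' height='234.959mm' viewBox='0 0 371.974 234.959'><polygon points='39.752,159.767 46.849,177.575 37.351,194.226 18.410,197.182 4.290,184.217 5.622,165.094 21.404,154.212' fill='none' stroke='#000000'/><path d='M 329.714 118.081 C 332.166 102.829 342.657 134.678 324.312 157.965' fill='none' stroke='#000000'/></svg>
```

G21
G90
G0 X39.752 Y75.192
M3 S373
G1 X46.849 Y57.384 F3321
G1 X37.351 Y40.733
G1 X18.410 Y37.777
G1 X4.290 Y50.742
G1 X5.622 Y69.865
G1 X21.404 Y80.747
G1 X39.752 Y75.192
M5
G0 X329.714 Y116.878
M3 S373
G1 X330.938 Y120.498 F3321
G1 X332.484 Y120.355
G1 X333.919 Y117.101
G1 X334.812 Y111.388
G1 X334.730 Y103.869
G1 X333.240 Y95.195
G1 X329.912 Y86.019
G1 X324.312 Y76.994
M5
G0 X0.000 Y0.000

1 u = 1 mm; y_m = 234.959 − y.

[1] `<polygon>` regular polygon, #000000→engrave S373 F3321: (39.752,75.192) → (46.849,57.384) → (37.351,40.733) → (18.410,37.777) → (4.290,50.742) → (5.622,69.865) → (21.404,80.747) → (39.752,75.192) (closed)

[2] `<path>` cubic bezier, #000000→engrave S373 F3321: (329.714,116.878) → (330.938,120.498) → (332.484,120.355) → (333.919,117.101) → (334.812,111.388) → (334.730,103.869) → (333.240,95.195) → (329.912,86.019) → (324.312,76.994)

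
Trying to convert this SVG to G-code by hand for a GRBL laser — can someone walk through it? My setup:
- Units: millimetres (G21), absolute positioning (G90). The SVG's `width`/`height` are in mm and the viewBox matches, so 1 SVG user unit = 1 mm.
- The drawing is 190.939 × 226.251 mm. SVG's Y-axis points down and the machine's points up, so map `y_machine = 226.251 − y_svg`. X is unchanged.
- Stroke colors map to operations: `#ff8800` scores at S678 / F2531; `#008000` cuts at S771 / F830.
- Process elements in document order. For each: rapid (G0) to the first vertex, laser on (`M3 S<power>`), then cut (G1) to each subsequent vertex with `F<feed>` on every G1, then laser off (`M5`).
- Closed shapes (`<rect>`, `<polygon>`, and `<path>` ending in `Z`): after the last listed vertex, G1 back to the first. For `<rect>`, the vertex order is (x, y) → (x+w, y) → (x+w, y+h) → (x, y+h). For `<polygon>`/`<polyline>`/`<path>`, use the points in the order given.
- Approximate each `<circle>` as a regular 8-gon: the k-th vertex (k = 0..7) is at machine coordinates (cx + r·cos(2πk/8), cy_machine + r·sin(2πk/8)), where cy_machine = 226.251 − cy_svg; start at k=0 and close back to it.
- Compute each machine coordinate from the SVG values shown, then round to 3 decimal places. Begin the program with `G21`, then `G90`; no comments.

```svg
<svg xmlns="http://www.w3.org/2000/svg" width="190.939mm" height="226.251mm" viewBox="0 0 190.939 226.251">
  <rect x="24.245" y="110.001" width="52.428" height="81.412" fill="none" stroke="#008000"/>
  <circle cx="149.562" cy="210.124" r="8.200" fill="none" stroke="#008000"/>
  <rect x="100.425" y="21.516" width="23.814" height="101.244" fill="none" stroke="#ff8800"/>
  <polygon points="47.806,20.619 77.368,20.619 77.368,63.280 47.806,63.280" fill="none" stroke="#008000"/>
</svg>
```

G21
G90
G0 X24.245 Y116.250
M3 S771
G1 X76.673 Y116.250 F830
G1 X76.673 Y34.838 F830
G1 X24.245 Y34.838 F830
G1 X24.245 Y116.250 F830
M5
G0 X157.762 Y16.127
M3 S771
G1 X155.360 Y21.925 F830
G1 X149.562 Y24.327 F830
G1 X143.764 Y21.925 F830
G1 X141.362 Y16.127 F830
G1 X143.764 Y10.329 F830
G1 X149.562 Y7.927 F830
G1 X155.360 Y10.329 F830
G1 X157.762 Y16.127 F830
M5
G0 X100.425 Y204.735
M3 S678
G1 X124.239 Y204.735 F2531
G1 X124.239 Y103.491 F2531
G1 X100.425 Y103.491 F2531
G1 X100.425 Y204.735 F2531
M5
G0 X47.806 Y205.632
M3 S771
G1 X77.368 Y205.632 F830
G1 X77.368 Y162.971 F830
G1 X47.806 Y162.971 F830
G1 X47.806 Y205.632 F830
M5

viewBox `0 0 190.939 226.251` with mm width/height → 1 unit = 1 mm. Flip: y_m = 226.251 − y_svg.

**Shape 1** — `<rect>` rectangle, stroke `#008000` → cut (S771, F830). Machine vertices: (24.245,116.250) → (76.673,116.250) → (76.673,34.838) → (24.245,34.838) → (24.245,116.250). Closed: final G1 returns to the first vertex.

**Shape 2** — `<circle>` circle, stroke `#008000` → cut (S771, F830). Machine vertices: (157.762,16.127) → (155.360,21.925) → (149.562,24.327) → (143.764,21.925) → (141.362,16.127) → (143.764,10.329) → (149.562,7.927) → (155.360,10.329) → (157.762,16.127). Closed: final G1 returns to the first vertex.

**Shape 3** — `<rect>` rectangle, stroke `#ff8800` → score (S678, F2531). Machine vertices: (100.425,204.735) → (124.239,204.735) → (124.239,103.491) → (100.425,103.491) → (100.425,204.735). Closed: final G1 returns to the first vertex.

**Shape 4** — `<polygon>` rectangle, stroke `#008000` → cut (S771, F830). Machine vertices: (47.806,205.632) → (77.368,205.632) → (77.368,162.971) → (47.806,162.971) → (47.806,205.632). Closed: final G1 returns to the first vertex.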